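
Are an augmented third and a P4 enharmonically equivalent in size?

An augmented third spans 5 semitones, and a perfect fourth also spans 5 semitones — they're enharmonic.

Yes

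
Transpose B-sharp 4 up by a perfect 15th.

The letter stays B (same as the start), shifted two octaves up.
A perfect fifteenth spans 24 semitones, so from B#4 the target pitch is B#6.

B-sharp 6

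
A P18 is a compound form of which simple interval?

perfect fourth

Each octave removed subtracts seven from the number: 18 − 14 = 4.
So a perfect eighteenth is 2 octaves plus a perfect fourth. The quality is unchanged.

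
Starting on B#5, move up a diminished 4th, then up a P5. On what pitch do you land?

B6

B#5 up a diminished fourth → E6 (4 semitones).
E6 up a perfect fifth → B6 (7 semitones).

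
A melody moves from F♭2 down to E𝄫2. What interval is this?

Descending from Fb2 to Ebb2 is the same interval as ascending Ebb2 to Fb2.
E to F spans two letter names (E-F), so the interval is some kind of second.
Counting semitones, Ebb2→Fb2 is 2, which is the major second.

major second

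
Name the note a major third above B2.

D#3

Counting three letter names up from B lands on D.
A major third is 4 semitones; 4 semitones up from B2 gives D#3.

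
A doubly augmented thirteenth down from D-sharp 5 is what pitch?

The thirteenth's letter: D down six letter names plus an octave → F.
Moving 23 semitones down from D#5 (the size of a doubly augmented thirteenth) reaches Fb3.

F-flat 3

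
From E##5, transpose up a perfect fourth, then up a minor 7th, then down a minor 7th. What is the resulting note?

A perfect fourth up from E##5 is A##5.
A minor seventh up from A##5 is G##6.
G##6 down a minor seventh → A##5 (10 semitones).

A##5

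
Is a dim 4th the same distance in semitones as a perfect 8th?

No

A diminished fourth is 4 semitones but a perfect octave is 12 semitones — different sizes.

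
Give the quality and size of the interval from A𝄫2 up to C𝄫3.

A to C spans three letter names (A-B-C) — that makes it a third of some quality.
Abb2 to Cbb3 is 3 semitones, a half step short of the major third (4), so this is minor.

minor third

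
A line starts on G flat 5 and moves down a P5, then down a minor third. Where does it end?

A flat 4

A perfect fifth down from Gb5 is Cb5.
Cb5 down a minor third → Ab4 (3 semitones).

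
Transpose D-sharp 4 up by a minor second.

E 4

The second takes the letter from D up to E.
A minor second spans 1 semitone, so from D#4 the target pitch is E4.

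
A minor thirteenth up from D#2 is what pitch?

B3

Six letters up from D (plus an octave) reaches B.
A minor thirteenth spans 20 semitones, so from D#2 the target pitch is B3.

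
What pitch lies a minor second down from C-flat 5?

Two letter names down from C: B.
A minor second is 1 semitone; 1 semitone down from Cb5 gives Bb4.

B-flat 4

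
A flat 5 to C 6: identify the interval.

major third

A to C spans three letter names (A-B-C) — that makes it a third of some quality.
Ab5 to C6 is 4 semitones, matching the major third exactly, so the quality is major.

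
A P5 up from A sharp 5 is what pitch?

Counting five letter names up from A lands on E.
A perfect fifth spans 7 semitones, so from A#5 the target pitch is E#6.

E sharp 6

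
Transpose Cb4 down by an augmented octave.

Cbb3

The letter stays C (same as the start), shifted an octave down.
Moving 13 semitones down from Cb4 (the size of an augmented octave) reaches Cbb3.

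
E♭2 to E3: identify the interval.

augmented 8th

E to E is the same letter name, plus an octave — that makes it an octave of some quality.
A perfect octave would be 12 semitones; Eb2 to E3 is 13, one semitone wider, so the interval is augmented.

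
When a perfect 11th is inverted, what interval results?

First reduce the compound perfect eleventh to its simple form, a perfect fourth.
The rule of nine gives the new number: 9 − 4 = 5, so a fourth becomes a fifth.
The quality also flips — perfect stays perfect — giving a perfect fifth.

P5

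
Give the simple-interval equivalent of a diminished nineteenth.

d5

Each octave removed subtracts seven from the number: 19 − 14 = 5.
Quality carries through unchanged, so the simple form is a diminished fifth.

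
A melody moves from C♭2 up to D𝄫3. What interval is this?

minor 9th

C to D spans two letter names (C-D), plus an octave: a ninth.
A major ninth would be 14 semitones, but Cb2 to Dbb3 is 13 — one semitone narrower, making it a minor ninth.
(Equivalently, a compound minor second: a minor second plus an octave.)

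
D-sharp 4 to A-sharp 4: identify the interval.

D to A spans five letter names (D-E-F-G-A): a fifth.
Counting semitones, D#4→A#4 is 7, which is the perfect fifth.

perfect fifth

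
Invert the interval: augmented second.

Inverted interval numbers add to nine, so a second pairs with a seventh (2 + 7 = 9).
Quality inverts too: augmented becomes diminished. That makes the inversion a diminished seventh.

diminished 7th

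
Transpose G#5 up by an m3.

The third takes the letter from G up to B.
A minor third spans 3 semitones, so from G#5 the target pitch is B5.

B5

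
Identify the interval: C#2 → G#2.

C to G spans five letter names (C-D-E-F-G), so the interval is some kind of fifth.
C#2 to G#2 is 7 semitones, matching the perfect fifth exactly, so the quality is perfect.

P5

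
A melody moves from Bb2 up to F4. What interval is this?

P12

B to F spans five letter names (B-C-D-E-F), plus an octave: a twelfth.
Counting semitones, Bb2→F4 is 19, which is the perfect twelfth.
(Equivalently, a compound perfect fifth: a perfect fifth plus an octave.)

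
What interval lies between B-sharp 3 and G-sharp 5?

minor thirteenth

B to G spans six letter names (B-C-D-E-F-G), plus an octave, so the interval is some kind of thirteenth.
At 20 semitones, B#3→G#5 falls one short of a major thirteenth: minor.
(Equivalently, a compound minor sixth: a minor sixth plus an octave.)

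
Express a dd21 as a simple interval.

Each octave removed subtracts seven from the number: 21 − 14 = 7.
Quality carries through unchanged, so the simple form is a doubly diminished seventh.

dd7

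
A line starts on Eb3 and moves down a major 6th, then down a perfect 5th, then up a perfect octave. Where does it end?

Cb3

Down a major sixth from Eb3: Gb2 (9 semitones down).
Gb2 down a perfect fifth → Cb2 (7 semitones).
Up a perfect octave from Cb2: Cb3 (12 semitones up).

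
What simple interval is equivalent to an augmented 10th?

Each octave removed subtracts seven from the number: 10 − 7 = 3.
Quality carries through unchanged, so the simple form is an augmented third.

augmented 3rd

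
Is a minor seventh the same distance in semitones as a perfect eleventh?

10 semitones (minor seventh) vs 17 semitones (perfect eleventh): not equal.

No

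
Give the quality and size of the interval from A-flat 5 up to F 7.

A to F spans six letter names (A-B-C-D-E-F), plus an octave: a thirteenth.
Ab5 to F7 is 21 semitones, matching the major thirteenth exactly, so the quality is major.
(Equivalently, a compound major sixth: a major sixth plus an octave.)

major thirteenth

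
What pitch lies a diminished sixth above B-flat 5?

G-double-flat 6

The sixth takes the letter from B up to G.
A diminished sixth spans 7 semitones, so from Bb5 the target pitch is Gbb6.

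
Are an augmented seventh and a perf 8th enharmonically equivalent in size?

Both span 12 semitones: an augmented seventh and a perfect octave are the same chromatic distance.

Yes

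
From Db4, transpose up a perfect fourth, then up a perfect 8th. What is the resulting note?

Gb5

A perfect fourth up from Db4 is Gb4.
Up a perfect octave from Gb4: Gb5 (12 semitones up).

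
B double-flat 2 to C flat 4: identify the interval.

M9

B to C spans two letter names (B-C), plus an octave: a ninth.
Counting semitones, Bbb2→Cb4 is 14, which is the major ninth.
(Equivalently, a compound major second: a major second plus an octave.)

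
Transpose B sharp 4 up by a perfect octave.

An octave keeps the letter name B, an octave up from B.
Moving 12 semitones up from B#4 (the size of a perfect octave) reaches B#5.

B sharp 5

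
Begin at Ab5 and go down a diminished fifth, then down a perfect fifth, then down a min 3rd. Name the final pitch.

E4

Down a diminished fifth from Ab5: D5 (6 semitones down).
A perfect fifth down from D5 is G4.
Down a minor third from G4: E4 (3 semitones down).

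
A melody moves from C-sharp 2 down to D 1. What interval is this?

Descending from C#2 to D1 is the same interval as ascending D1 to C#2.
D to C spans seven letter names (D-E-F-G-A-B-C), so the interval is some kind of seventh.
Counting semitones, D1→C#2 is 11, which is the major seventh.

major seventh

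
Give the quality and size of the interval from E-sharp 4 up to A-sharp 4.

perfect 4th

E to A spans four letter names (E-F-G-A): a fourth.
The perfect fourth spans 5 semitones, and E#4 to A#4 is exactly 5 semitones — so this is a perfect fourth.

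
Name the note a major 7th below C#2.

D1

Counting seven letter names down from C lands on D.
A major seventh is 11 semitones; 11 semitones down from C#2 gives D1.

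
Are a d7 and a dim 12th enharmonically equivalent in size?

9 semitones (diminished seventh) vs 18 semitones (diminished twelfth): not equal.

No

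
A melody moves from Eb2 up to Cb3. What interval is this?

E to C spans six letter names (E-F-G-A-B-C), so the interval is some kind of sixth.
Eb2 to Cb3 is 8 semitones, a half step short of the major sixth (9), so this is minor.

minor sixth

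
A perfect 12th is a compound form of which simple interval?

perfect 5th

Subtracting seven from the interval number removes an octave: 12 − 7 = 5.
Quality carries through unchanged, so the simple form is a perfect fifth.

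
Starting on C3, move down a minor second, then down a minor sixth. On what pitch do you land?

C3 down a minor second → B2 (1 semitone).
B2 down a minor sixth → D#2 (8 semitones).

D#2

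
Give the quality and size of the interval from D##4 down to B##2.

m10

Descending from D##4 to B##2 is the same interval as ascending B##2 to D##4.
B to D spans three letter names (B-C-D), plus an octave, so the interval is some kind of tenth.
A major tenth would be 16 semitones, but B##2 to D##4 is 15 — one semitone narrower, making it a minor tenth.
(Equivalently, a compound minor third: a minor third plus an octave.)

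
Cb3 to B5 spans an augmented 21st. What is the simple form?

Each octave removed subtracts seven from the number: 21 − 14 = 7.
So an augmented twenty-first is 2 octaves plus an augmented seventh. The quality is unchanged.

A7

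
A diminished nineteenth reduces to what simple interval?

d5

Subtracting seven from the interval number removes an octave: 19 − 14 = 5.
Quality carries through unchanged, so the simple form is a diminished fifth.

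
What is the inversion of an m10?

First reduce the compound minor tenth to its simple form, a minor third.
Interval numbers invert to sum to nine: 3 + 6 = 9, so a third inverts to a sixth.
And minor becomes major under inversion, so we get a major sixth.

major sixth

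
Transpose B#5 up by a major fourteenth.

Counting seven letter names plus an octave up from B lands on A.
A major fourteenth is 23 semitones; 23 semitones up from B#5 gives A##7.

A##7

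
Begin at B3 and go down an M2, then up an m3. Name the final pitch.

A major second down from B3 is A3.
Up a minor third from A3: C4 (3 semitones up).

C4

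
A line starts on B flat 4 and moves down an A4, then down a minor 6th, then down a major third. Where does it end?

An augmented fourth down from Bb4 is Fb4.
Fb4 down a minor sixth → Ab3 (8 semitones).
Down a major third from Ab3: Fb3 (4 semitones down).

F flat 3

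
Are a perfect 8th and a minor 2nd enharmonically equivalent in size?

No

A perfect octave spans 12 semitones; a minor second spans 1 semitone. They differ by 11.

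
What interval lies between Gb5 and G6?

G to G is the same letter name, plus an octave: an octave.
The perfect octave is 12 semitones; here we have 13, one semitone wider: augmented.

A8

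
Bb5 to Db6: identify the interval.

minor 3rd

B to D spans three letter names (B-C-D): a third.
A major third would be 4 semitones, but Bb5 to Db6 is 3 — one semitone narrower, making it a minor third.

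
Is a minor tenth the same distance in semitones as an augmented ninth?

Yes

A minor tenth = 15 semitones = an augmented ninth; enharmonically equal.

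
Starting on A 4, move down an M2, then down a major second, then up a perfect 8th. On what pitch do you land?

F 5

A4 down a major second → G4 (2 semitones).
Down a major second from G4: F4 (2 semitones down).
Up a perfect octave from F4: F5 (12 semitones up).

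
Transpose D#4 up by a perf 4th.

G#4

Counting four letter names up from D lands on G.
A perfect fourth spans 5 semitones, so from D#4 the target pitch is G#4.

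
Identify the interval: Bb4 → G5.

major sixth

B to G spans six letter names (B-C-D-E-F-G): a sixth.
Bb4 to G5 is 9 semitones, matching the major sixth exactly, so the quality is major.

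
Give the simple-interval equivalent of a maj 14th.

Take out an octave (7 from the number): 14 − 7 = 7.
That makes a major fourteenth a compound major seventh — an octave plus a major seventh.

major seventh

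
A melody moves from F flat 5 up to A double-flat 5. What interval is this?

minor third

F to A spans three letter names (F-G-A): a third.
Fb5 to Abb5 is 3 semitones, a half step short of the major third (4), so this is minor.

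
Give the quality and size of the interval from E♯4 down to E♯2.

P15

Descending from E#4 to E#2 is the same interval as ascending E#2 to E#4.
E to E is the same letter name, plus 2 octaves, so the interval is some kind of fifteenth.
E#2 to E#4 is 24 semitones, matching the perfect fifteenth exactly, so the quality is perfect.
(Equivalently, a compound perfect octave: a perfect octave plus an octave.)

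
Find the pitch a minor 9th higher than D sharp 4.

E 5

Two letters up from D (plus an octave) reaches E.
A minor ninth is 13 semitones; 13 semitones up from D#4 gives E5.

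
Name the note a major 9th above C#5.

The ninth's letter: C up two letter names plus an octave → D.
A major ninth is 14 semitones; 14 semitones up from C#5 gives D#6.

D#6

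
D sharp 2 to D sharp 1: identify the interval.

Descending from D#2 to D#1 is the same interval as ascending D#1 to D#2.
D to D is the same letter name, plus an octave, so the interval is some kind of octave.
The perfect octave spans 12 semitones, and D#1 to D#2 is exactly 12 semitones — so this is a perfect octave.

perfect octave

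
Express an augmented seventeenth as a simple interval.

Each octave removed subtracts seven from the number: 17 − 14 = 3.
So an augmented seventeenth is 2 octaves plus an augmented third. The quality is unchanged.

augmented 3rd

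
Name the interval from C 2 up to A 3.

M13

C to A spans six letter names (C-D-E-F-G-A), plus an octave — that makes it a thirteenth of some quality.
C2 to A3 is 21 semitones, matching the major thirteenth exactly, so the quality is major.
(Equivalently, a compound major sixth: a major sixth plus an octave.)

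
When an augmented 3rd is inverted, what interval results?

d6

Interval numbers invert to sum to nine: 3 + 6 = 9, so a third inverts to a sixth.
Quality inverts too: augmented becomes diminished. That makes the inversion a diminished sixth.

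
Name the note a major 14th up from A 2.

Counting seven letter names plus an octave up from A lands on G.
A major fourteenth is 23 semitones; 23 semitones up from A2 gives G#4.

G sharp 4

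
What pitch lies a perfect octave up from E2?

An octave keeps the letter name E, an octave up from E.
A perfect octave spans 12 semitones, so from E2 the target pitch is E3.

E3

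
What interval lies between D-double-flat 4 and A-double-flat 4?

perfect fifth

D to A spans five letter names (D-E-F-G-A): a fifth.
Dbb4 to Abb4 is 7 semitones, matching the perfect fifth exactly, so the quality is perfect.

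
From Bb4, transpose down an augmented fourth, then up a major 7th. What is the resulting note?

Eb5

Down an augmented fourth from Bb4: Fb4 (6 semitones down).
Up a major seventh from Fb4: Eb5 (11 semitones up).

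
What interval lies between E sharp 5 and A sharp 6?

E to A spans four letter names (E-F-G-A), plus an octave: an eleventh.
The perfect eleventh spans 17 semitones, and E#5 to A#6 is exactly 17 semitones — so this is a perfect eleventh.
(Equivalently, a compound perfect fourth: a perfect fourth plus an octave.)

perfect eleventh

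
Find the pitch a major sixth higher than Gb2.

Eb3

The sixth takes the letter from G up to E.
A major sixth is 9 semitones; 9 semitones up from Gb2 gives Eb3.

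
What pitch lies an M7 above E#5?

D##6

The seventh takes the letter from E up to D.
A major seventh spans 11 semitones, so from E#5 the target pitch is D##6.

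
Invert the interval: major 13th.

m3

First reduce the compound major thirteenth to its simple form, a major sixth.
Interval numbers invert to sum to nine: 6 + 3 = 9, so a sixth inverts to a third.
And major becomes minor under inversion, so we get a minor third.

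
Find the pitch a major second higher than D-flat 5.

The second takes the letter from D up to E.
A major second spans 2 semitones, so from Db5 the target pitch is Eb5.

E-flat 5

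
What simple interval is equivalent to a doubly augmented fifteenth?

Each octave removed subtracts seven from the number: 15 − 7 = 8.
That makes a doubly augmented fifteenth a compound doubly augmented octave — an octave plus a doubly augmented octave.

doubly augmented 8th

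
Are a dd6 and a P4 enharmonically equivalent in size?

A doubly diminished sixth spans 6 semitones; a perfect fourth spans 5 semitones. They differ by 1.

No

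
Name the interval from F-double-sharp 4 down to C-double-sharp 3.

Descending from F##4 to C##3 is the same interval as ascending C##3 to F##4.
C to F spans four letter names (C-D-E-F), plus an octave: an eleventh.
Counting semitones, C##3→F##4 is 17, which is the perfect eleventh.
(Equivalently, a compound perfect fourth: a perfect fourth plus an octave.)

perfect 11th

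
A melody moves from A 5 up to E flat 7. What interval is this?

A to E spans five letter names (A-B-C-D-E), plus an octave, so the interval is some kind of twelfth.
A5 to Eb7 spans 18 semitones — one semitone narrower than the perfect twelfth (19) — giving a diminished twelfth.
(Equivalently, a compound diminished fifth: a diminished fifth plus an octave.)

diminished twelfth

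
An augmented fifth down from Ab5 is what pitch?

The fifth takes the letter from A down to D.
An augmented fifth is 8 semitones; 8 semitones down from Ab5 gives Dbb5.

Dbb5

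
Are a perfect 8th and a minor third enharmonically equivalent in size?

A perfect octave is 12 semitones but a minor third is 3 semitones — different sizes.

No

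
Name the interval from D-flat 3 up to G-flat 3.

perfect fourth

D to G spans four letter names (D-E-F-G), so the interval is some kind of fourth.
Db3 to Gb3 is 5 semitones, matching the perfect fourth exactly, so the quality is perfect.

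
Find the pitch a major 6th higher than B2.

G#3

Six letter names up from B: G.
A major sixth spans 9 semitones, so from B2 the target pitch is G#3.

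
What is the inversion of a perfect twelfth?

P4

First reduce the compound perfect twelfth to its simple form, a perfect fifth.
The rule of nine gives the new number: 9 − 5 = 4, so a fifth becomes a fourth.
The quality also flips — perfect stays perfect — giving a perfect fourth.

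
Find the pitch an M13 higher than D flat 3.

B flat 4

The thirteenth's letter: D up six letter names plus an octave → B.
A major thirteenth is 21 semitones; 21 semitones up from Db3 gives Bb4.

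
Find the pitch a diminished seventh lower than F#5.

Seven letter names down from F: G.
A diminished seventh spans 9 semitones, so from F#5 the target pitch is G##4.

G##4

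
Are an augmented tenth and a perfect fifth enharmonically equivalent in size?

An augmented tenth spans 17 semitones; a perfect fifth spans 7 semitones. They differ by 10.

No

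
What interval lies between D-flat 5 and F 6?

D to F spans three letter names (D-E-F), plus an octave, so the interval is some kind of tenth.
Counting semitones, Db5→F6 is 16, which is the major tenth.
(Equivalently, a compound major third: a major third plus an octave.)

M10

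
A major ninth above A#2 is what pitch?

B#3

The ninth's letter: A up two letter names plus an octave → B.
Moving 14 semitones up from A#2 (the size of a major ninth) reaches B#3.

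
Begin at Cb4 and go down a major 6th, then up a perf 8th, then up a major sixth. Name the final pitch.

Down a major sixth from Cb4: Ebb3 (9 semitones down).
Up a perfect octave from Ebb3: Ebb4 (12 semitones up).
A major sixth up from Ebb4 is Cb5.

Cb5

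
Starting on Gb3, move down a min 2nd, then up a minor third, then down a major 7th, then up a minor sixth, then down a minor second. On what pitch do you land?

Fb3

Gb3 down a minor second → F3 (1 semitone).
F3 up a minor third → Ab3 (3 semitones).
Down a major seventh from Ab3: Bbb2 (11 semitones down).
Up a minor sixth from Bbb2: Gbb3 (8 semitones up).
Down a minor second from Gbb3: Fb3 (1 semitone down).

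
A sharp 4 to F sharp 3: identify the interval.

Descending from A#4 to F#3 is the same interval as ascending F#3 to A#4.
F to A spans three letter names (F-G-A), plus an octave: a tenth.
F#3 to A#4 is 16 semitones, matching the major tenth exactly, so the quality is major.
(Equivalently, a compound major third: a major third plus an octave.)

major tenth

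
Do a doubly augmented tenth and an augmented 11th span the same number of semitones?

Yes

Both span 18 semitones: a doubly augmented tenth and an augmented eleventh are the same chromatic distance.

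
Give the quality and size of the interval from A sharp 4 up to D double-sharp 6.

A to D spans four letter names (A-B-C-D), plus an octave, so the interval is some kind of eleventh.
A perfect eleventh would be 17 semitones; A#4 to D##6 is 18, one semitone wider, so the interval is augmented.
(Equivalently, a compound augmented fourth: an augmented fourth plus an octave.)

augmented eleventh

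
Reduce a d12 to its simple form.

d5

Subtracting seven from the interval number removes an octave: 12 − 7 = 5.
So a diminished twelfth is an octave plus a diminished fifth. The quality is unchanged.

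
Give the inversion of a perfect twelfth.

First reduce the compound perfect twelfth to its simple form, a perfect fifth.
Inverted interval numbers add to nine, so a fifth pairs with a fourth (5 + 4 = 9).
Quality inverts too: perfect stays perfect. That makes the inversion a perfect fourth.

perfect fourth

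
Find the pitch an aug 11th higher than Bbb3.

Eb5

Four letters up from B (plus an octave) reaches E.
An augmented eleventh is 18 semitones; 18 semitones up from Bbb3 gives Eb5.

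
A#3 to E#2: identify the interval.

Descending from A#3 to E#2 is the same interval as ascending E#2 to A#3.
E to A spans four letter names (E-F-G-A), plus an octave, so the interval is some kind of eleventh.
Counting semitones, E#2→A#3 is 17, which is the perfect eleventh.
(Equivalently, a compound perfect fourth: a perfect fourth plus an octave.)

perfect eleventh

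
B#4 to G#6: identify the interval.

m13

B to G spans six letter names (B-C-D-E-F-G), plus an octave, so the interval is some kind of thirteenth.
B#4 to G#6 is 20 semitones, a half step short of the major thirteenth (21), so this is minor.
(Equivalently, a compound minor sixth: a minor sixth plus an octave.)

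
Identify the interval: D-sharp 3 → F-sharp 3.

minor third

D to F spans three letter names (D-E-F), so the interval is some kind of third.
At 3 semitones, D#3→F#3 falls one short of a major third: minor.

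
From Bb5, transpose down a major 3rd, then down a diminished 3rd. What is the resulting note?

E5

A major third down from Bb5 is Gb5.
A diminished third down from Gb5 is E5.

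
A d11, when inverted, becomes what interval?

First reduce the compound diminished eleventh to its simple form, a diminished fourth.
Inverted interval numbers add to nine, so a fourth pairs with a fifth (4 + 5 = 9).
The quality also flips — diminished becomes augmented — giving an augmented fifth.

augmented fifth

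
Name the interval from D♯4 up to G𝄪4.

D to G spans four letter names (D-E-F-G): a fourth.
A perfect fourth would be 5 semitones; D#4 to G##4 is 6, one semitone wider, so the interval is augmented.

augmented fourth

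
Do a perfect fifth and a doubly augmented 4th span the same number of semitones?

Yes

A perfect fifth spans 7 semitones, and a doubly augmented fourth also spans 7 semitones — they're enharmonic.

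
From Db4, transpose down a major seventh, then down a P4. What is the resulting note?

A major seventh down from Db4 is Ebb3.
A perfect fourth down from Ebb3 is Bbb2.

Bbb2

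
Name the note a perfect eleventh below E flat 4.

B flat 2

Counting four letter names plus an octave down from E lands on B.
A perfect eleventh spans 17 semitones, so from Eb4 the target pitch is Bb2.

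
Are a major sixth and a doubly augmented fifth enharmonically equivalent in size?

Both span 9 semitones: a major sixth and a doubly augmented fifth are the same chromatic distance.

Yes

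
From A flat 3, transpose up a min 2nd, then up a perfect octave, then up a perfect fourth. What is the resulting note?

A minor second up from Ab3 is Bbb3.
A perfect octave up from Bbb3 is Bbb4.
A perfect fourth up from Bbb4 is Ebb5.

E double-flat 5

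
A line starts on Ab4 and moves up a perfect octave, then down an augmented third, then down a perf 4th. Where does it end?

Ab4 up a perfect octave → Ab5 (12 semitones).
An augmented third down from Ab5 is Fbb5.
A perfect fourth down from Fbb5 is Cbb5.

Cbb5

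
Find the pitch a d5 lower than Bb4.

Counting five letter names down from B lands on E.
A diminished fifth is 6 semitones; 6 semitones down from Bb4 gives E4.

E4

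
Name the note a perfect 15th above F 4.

F 6

For a fifteenth the letter name doesn't change: still F, two octaves up.
A perfect fifteenth spans 24 semitones, so from F4 the target pitch is F6.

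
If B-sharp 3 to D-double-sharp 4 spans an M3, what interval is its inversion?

minor 6th

Interval numbers invert to sum to nine: 3 + 6 = 9, so a third inverts to a sixth.
The quality also flips — major becomes minor — giving a minor sixth.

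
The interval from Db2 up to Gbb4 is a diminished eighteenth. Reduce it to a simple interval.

Each octave removed subtracts seven from the number: 18 − 14 = 4.
That makes a diminished eighteenth a compound diminished fourth — 2 octaves plus a diminished fourth.

diminished 4th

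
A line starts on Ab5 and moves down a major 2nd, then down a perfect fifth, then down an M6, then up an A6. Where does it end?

C5

Ab5 down a major second → Gb5 (2 semitones).
Gb5 down a perfect fifth → Cb5 (7 semitones).
Cb5 down a major sixth → Ebb4 (9 semitones).
Ebb4 up an augmented sixth → C5 (10 semitones).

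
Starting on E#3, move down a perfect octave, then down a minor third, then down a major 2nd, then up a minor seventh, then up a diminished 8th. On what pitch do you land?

A perfect octave down from E#3 is E#2.
A minor third down from E#2 is C##2.
C##2 down a major second → B#1 (2 semitones).
Up a minor seventh from B#1: A#2 (10 semitones up).
Up a diminished octave from A#2: A3 (11 semitones up).

A3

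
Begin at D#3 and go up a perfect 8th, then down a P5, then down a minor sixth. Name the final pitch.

Up a perfect octave from D#3: D#4 (12 semitones up).
Down a perfect fifth from D#4: G#3 (7 semitones down).
A minor sixth down from G#3 is B#2.

B#2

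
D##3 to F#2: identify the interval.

augmented sixth

Descending from D##3 to F#2 is the same interval as ascending F#2 to D##3.
F to D spans six letter names (F-G-A-B-C-D), so the interval is some kind of sixth.
The major sixth is 9 semitones; here we have 10, one semitone wider: augmented.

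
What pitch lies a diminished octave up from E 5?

E flat 6

For an octave the letter name doesn't change: still E, an octave up.
Moving 11 semitones up from E5 (the size of a diminished octave) reaches Eb6.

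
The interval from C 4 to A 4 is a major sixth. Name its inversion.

m3

The rule of nine gives the new number: 9 − 6 = 3, so a sixth becomes a third.
Quality inverts too: major becomes minor. That makes the inversion a minor third.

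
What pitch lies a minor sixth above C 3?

The sixth takes the letter from C up to A.
A minor sixth spans 8 semitones, so from C3 the target pitch is Ab3.

A flat 3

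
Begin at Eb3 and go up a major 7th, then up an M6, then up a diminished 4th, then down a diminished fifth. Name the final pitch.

Up a major seventh from Eb3: D4 (11 semitones up).
A major sixth up from D4 is B4.
A diminished fourth up from B4 is Eb5.
Down a diminished fifth from Eb5: A4 (6 semitones down).

A4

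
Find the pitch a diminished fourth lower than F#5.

Four letter names down from F: C.
A diminished fourth is 4 semitones; 4 semitones down from F#5 gives C##5.

C##5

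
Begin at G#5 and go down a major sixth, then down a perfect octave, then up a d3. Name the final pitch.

Db4

Down a major sixth from G#5: B4 (9 semitones down).
B4 down a perfect octave → B3 (12 semitones).
A diminished third up from B3 is Db4.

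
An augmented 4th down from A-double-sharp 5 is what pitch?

E-sharp 5

Four letter names down from A: E.
Moving 6 semitones down from A##5 (the size of an augmented fourth) reaches E#5.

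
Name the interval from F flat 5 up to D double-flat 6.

F to D spans six letter names (F-G-A-B-C-D), so the interval is some kind of sixth.
At 8 semitones, Fb5→Dbb6 falls one short of a major sixth: minor.

minor 6th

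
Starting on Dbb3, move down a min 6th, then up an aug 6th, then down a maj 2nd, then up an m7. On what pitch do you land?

Dbb3 down a minor sixth → Fb2 (8 semitones).
Up an augmented sixth from Fb2: D3 (10 semitones up).
A major second down from D3 is C3.
A minor seventh up from C3 is Bb3.

Bb3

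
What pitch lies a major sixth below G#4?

The sixth takes the letter from G down to B.
A major sixth spans 9 semitones, so from G#4 the target pitch is B3.

B3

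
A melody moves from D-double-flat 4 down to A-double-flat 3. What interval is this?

Descending from Dbb4 to Abb3 is the same interval as ascending Abb3 to Dbb4.
A to D spans four letter names (A-B-C-D) — that makes it a fourth of some quality.
The perfect fourth spans 5 semitones, and Abb3 to Dbb4 is exactly 5 semitones — so this is a perfect fourth.

perfect fourth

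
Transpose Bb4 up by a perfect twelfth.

F6

Five letters up from B (plus an octave) reaches F.
A perfect twelfth is 19 semitones; 19 semitones up from Bb4 gives F6.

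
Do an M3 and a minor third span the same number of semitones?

No

4 semitones (major third) vs 3 semitones (minor third): not equal.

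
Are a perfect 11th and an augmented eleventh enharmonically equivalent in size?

A perfect eleventh is 17 semitones but an augmented eleventh is 18 semitones — different sizes.

No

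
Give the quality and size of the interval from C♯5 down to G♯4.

perfect fourth

Descending from C#5 to G#4 is the same interval as ascending G#4 to C#5.
G to C spans four letter names (G-A-B-C) — that makes it a fourth of some quality.
The perfect fourth spans 5 semitones, and G#4 to C#5 is exactly 5 semitones — so this is a perfect fourth.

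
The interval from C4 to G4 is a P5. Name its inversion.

perfect 4th

Interval numbers invert to sum to nine: 5 + 4 = 9, so a fifth inverts to a fourth.
The quality also flips — perfect stays perfect — giving a perfect fourth.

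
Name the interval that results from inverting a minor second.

Inverted interval numbers add to nine, so a second pairs with a seventh (2 + 7 = 9).
The quality also flips — minor becomes major — giving a major seventh.

major 7th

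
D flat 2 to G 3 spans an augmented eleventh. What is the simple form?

augmented fourth

Take out an octave (7 from the number): 11 − 7 = 4.
So an augmented eleventh is an octave plus an augmented fourth. The quality is unchanged.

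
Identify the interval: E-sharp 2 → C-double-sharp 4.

E to C spans six letter names (E-F-G-A-B-C), plus an octave, so the interval is some kind of thirteenth.
E#2 to C##4 is 21 semitones, matching the major thirteenth exactly, so the quality is major.
(Equivalently, a compound major sixth: a major sixth plus an octave.)

major thirteenth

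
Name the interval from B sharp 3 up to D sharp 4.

B to D spans three letter names (B-C-D) — that makes it a third of some quality.
At 3 semitones, B#3→D#4 falls one short of a major third: minor.

minor third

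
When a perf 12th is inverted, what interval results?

First reduce the compound perfect twelfth to its simple form, a perfect fifth.
The rule of nine gives the new number: 9 − 5 = 4, so a fifth becomes a fourth.
Quality inverts too: perfect stays perfect. That makes the inversion a perfect fourth.

P4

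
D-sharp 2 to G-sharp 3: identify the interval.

perfect eleventh

D to G spans four letter names (D-E-F-G), plus an octave: an eleventh.
Counting semitones, D#2→G#3 is 17, which is the perfect eleventh.
(Equivalently, a compound perfect fourth: a perfect fourth plus an octave.)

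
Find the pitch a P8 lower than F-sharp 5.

The letter stays F (same as the start), shifted an octave down.
A perfect octave spans 12 semitones, so from F#5 the target pitch is F#4.

F-sharp 4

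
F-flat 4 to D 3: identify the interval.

d10

Descending from Fb4 to D3 is the same interval as ascending D3 to Fb4.
D to F spans three letter names (D-E-F), plus an octave, so the interval is some kind of tenth.
The major tenth is 16 semitones; here we have 14, two semitones narrower: diminished.
(Equivalently, a compound diminished third: a diminished third plus an octave.)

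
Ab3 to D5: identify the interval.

augmented 11th

A to D spans four letter names (A-B-C-D), plus an octave, so the interval is some kind of eleventh.
A perfect eleventh would be 17 semitones; Ab3 to D5 is 18, one semitone wider, so the interval is augmented.
(Equivalently, a compound augmented fourth: an augmented fourth plus an octave.)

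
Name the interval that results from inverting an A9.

diminished 7th

First reduce the compound augmented ninth to its simple form, an augmented second.
The rule of nine gives the new number: 9 − 2 = 7, so a second becomes a seventh.
The quality also flips — augmented becomes diminished — giving a diminished seventh.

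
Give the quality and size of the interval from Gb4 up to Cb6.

G to C spans four letter names (G-A-B-C), plus an octave, so the interval is some kind of eleventh.
Gb4 to Cb6 is 17 semitones, matching the perfect eleventh exactly, so the quality is perfect.
(Equivalently, a compound perfect fourth: a perfect fourth plus an octave.)

P11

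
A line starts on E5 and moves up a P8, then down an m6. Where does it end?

A perfect octave up from E5 is E6.
A minor sixth down from E6 is G#5.

G#5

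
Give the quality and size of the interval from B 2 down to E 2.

Descending from B2 to E2 is the same interval as ascending E2 to B2.
E to B spans five letter names (E-F-G-A-B) — that makes it a fifth of some quality.
The perfect fifth spans 7 semitones, and E2 to B2 is exactly 7 semitones — so this is a perfect fifth.

perfect fifth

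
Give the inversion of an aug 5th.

diminished 4th

Interval numbers invert to sum to nine: 5 + 4 = 9, so a fifth inverts to a fourth.
Quality inverts too: augmented becomes diminished. That makes the inversion a diminished fourth.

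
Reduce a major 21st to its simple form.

major seventh

Each octave removed subtracts seven from the number: 21 − 14 = 7.
Quality carries through unchanged, so the simple form is a major seventh.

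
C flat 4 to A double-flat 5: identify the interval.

C to A spans six letter names (C-D-E-F-G-A), plus an octave, so the interval is some kind of thirteenth.
At 20 semitones, Cb4→Abb5 falls one short of a major thirteenth: minor.
(Equivalently, a compound minor sixth: a minor sixth plus an octave.)

m13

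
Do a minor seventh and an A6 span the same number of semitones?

Yes

A minor seventh spans 10 semitones, and an augmented sixth also spans 10 semitones — they're enharmonic.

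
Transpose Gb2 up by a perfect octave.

Gb3

The letter stays G (same as the start), shifted an octave up.
A perfect octave spans 12 semitones, so from Gb2 the target pitch is Gb3.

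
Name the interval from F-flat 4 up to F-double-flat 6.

F to F is the same letter name, plus 2 octaves — that makes it a fifteenth of some quality.
Fb4 to Fbb6 spans 23 semitones — one semitone narrower than the perfect fifteenth (24) — giving a diminished fifteenth.
(Equivalently, a compound diminished octave: a diminished octave plus an octave.)

diminished fifteenth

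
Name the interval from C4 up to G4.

perfect fifth

C to G spans five letter names (C-D-E-F-G), so the interval is some kind of fifth.
Counting semitones, C4→G4 is 7, which is the perfect fifth.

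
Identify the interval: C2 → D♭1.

Descending from C2 to Db1 is the same interval as ascending Db1 to C2.
D to C spans seven letter names (D-E-F-G-A-B-C): a seventh.
The major seventh spans 11 semitones, and Db1 to C2 is exactly 11 semitones — so this is a major seventh.

major 7th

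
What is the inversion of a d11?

augmented 5th

First reduce the compound diminished eleventh to its simple form, a diminished fourth.
Inverted interval numbers add to nine, so a fourth pairs with a fifth (4 + 5 = 9).
And diminished becomes augmented under inversion, so we get an augmented fifth.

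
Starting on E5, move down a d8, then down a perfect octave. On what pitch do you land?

E#3

A diminished octave down from E5 is E#4.
A perfect octave down from E#4 is E#3.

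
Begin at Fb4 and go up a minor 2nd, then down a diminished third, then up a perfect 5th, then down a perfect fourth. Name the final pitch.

F4

A minor second up from Fb4 is Gbb4.
Gbb4 down a diminished third → Eb4 (2 semitones).
Eb4 up a perfect fifth → Bb4 (7 semitones).
Bb4 down a perfect fourth → F4 (5 semitones).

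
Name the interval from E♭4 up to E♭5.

E to E is the same letter name, plus an octave, so the interval is some kind of octave.
The perfect octave spans 12 semitones, and Eb4 to Eb5 is exactly 12 semitones — so this is a perfect octave.

P8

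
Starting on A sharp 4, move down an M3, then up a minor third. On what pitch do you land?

A 4

A#4 down a major third → F#4 (4 semitones).
A minor third up from F#4 is A4.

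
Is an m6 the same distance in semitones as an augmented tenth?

No

A minor sixth spans 8 semitones; an augmented tenth spans 17 semitones. They differ by 9.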